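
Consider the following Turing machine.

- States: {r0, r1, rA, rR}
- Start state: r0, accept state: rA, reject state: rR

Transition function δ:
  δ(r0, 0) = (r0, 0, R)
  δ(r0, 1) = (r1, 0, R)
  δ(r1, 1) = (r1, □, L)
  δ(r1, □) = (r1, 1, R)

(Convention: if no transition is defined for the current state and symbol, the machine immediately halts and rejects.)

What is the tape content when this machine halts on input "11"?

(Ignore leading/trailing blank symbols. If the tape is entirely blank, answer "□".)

Execution trace:
Initial: [r0]11
Step 1: δ(r0, 1) = (r1, 0, R) → 0[r1]1
Step 2: δ(r1, 1) = (r1, □, L) → [r1]0□

No transition is defined for δ(r1, 0). By convention the machine halts and rejects.

Final tape (ignoring leading/trailing blanks): 0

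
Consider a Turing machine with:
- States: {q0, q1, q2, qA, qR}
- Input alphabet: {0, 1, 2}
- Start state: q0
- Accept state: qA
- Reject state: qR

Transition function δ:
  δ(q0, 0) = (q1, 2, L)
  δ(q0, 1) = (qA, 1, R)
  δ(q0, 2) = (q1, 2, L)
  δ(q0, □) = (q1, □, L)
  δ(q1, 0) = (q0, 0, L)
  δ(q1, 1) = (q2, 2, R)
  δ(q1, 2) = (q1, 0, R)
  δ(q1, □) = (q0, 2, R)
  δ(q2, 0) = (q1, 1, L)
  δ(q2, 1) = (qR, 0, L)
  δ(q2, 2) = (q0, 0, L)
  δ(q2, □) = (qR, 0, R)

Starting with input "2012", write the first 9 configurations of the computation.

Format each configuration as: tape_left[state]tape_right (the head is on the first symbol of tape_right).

Transitions applied:
Step 1: δ(q0, 2) = (q1, 2, L)
Step 2: δ(q1, □) = (q0, 2, R)
Step 3: δ(q0, 2) = (q1, 2, L)
Step 4: δ(q1, 2) = (q1, 0, R)
Step 5: δ(q1, 2) = (q1, 0, R)
Step 6: δ(q1, 0) = (q0, 0, L)
Step 7: δ(q0, 0) = (q1, 2, L)
Step 8: δ(q1, 0) = (q0, 0, L)

The first 9 configurations are:
[q0]2012 ⊢ [q1]□2012 ⊢ 2[q0]2012 ⊢ [q1]22012 ⊢ 0[q1]2012 ⊢ 00[q1]012 ⊢ 0[q0]0012 ⊢ [q1]02012 ⊢ [q0]□02012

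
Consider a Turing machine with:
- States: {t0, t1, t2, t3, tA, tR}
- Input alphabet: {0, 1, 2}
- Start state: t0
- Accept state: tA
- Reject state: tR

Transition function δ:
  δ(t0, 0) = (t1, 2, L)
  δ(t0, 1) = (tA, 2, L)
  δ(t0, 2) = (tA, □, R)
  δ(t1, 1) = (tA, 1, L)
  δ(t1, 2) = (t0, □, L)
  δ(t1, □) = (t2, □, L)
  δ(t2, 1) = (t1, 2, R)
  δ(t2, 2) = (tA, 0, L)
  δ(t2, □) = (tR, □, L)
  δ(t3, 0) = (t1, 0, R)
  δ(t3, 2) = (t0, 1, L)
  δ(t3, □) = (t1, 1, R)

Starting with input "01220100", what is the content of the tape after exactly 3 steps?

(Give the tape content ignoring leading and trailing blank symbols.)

Execution trace:
Initial: [t0]01220100
Step 1: δ(t0, 0) = (t1, 2, L) → [t1]□21220100
Step 2: δ(t1, □) = (t2, □, L) → [t2]□□21220100
Step 3: δ(t2, □) = (tR, □, L) → [tR]□□□21220100

The machine reaches the reject state tR and halts.

After 3 steps, the tape (ignoring leading/trailing blanks) is: 21220100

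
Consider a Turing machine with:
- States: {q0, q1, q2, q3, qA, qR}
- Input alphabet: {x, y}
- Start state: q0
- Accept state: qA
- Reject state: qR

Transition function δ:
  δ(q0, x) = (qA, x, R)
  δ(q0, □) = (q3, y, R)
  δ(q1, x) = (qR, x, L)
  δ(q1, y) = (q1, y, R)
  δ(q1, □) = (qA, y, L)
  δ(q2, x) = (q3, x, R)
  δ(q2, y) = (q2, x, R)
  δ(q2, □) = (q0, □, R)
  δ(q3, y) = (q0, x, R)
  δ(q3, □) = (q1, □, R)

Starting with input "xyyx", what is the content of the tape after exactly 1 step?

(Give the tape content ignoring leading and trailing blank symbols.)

Execution trace:
Initial: [q0]xyyx
Step 1: δ(q0, x) = (qA, x, R) → x[qA]yyx

The machine reaches the accept state qA and halts.

After 1 step, the tape (ignoring leading/trailing blanks) is: xyyx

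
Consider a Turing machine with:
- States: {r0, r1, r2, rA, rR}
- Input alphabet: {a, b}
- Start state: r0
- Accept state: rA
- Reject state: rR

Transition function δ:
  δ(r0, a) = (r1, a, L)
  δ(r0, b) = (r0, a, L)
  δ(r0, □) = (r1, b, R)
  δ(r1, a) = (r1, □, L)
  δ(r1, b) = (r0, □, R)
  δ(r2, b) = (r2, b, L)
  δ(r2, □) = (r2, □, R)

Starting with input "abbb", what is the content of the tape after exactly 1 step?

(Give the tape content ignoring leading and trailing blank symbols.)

Execution trace:
Initial: [r0]abbb
Step 1: δ(r0, a) = (r1, a, L) → [r1]□abbb

No transition is defined for δ(r1, □). By convention the machine halts and rejects.

After 1 step, the tape (ignoring leading/trailing blanks) is: abbb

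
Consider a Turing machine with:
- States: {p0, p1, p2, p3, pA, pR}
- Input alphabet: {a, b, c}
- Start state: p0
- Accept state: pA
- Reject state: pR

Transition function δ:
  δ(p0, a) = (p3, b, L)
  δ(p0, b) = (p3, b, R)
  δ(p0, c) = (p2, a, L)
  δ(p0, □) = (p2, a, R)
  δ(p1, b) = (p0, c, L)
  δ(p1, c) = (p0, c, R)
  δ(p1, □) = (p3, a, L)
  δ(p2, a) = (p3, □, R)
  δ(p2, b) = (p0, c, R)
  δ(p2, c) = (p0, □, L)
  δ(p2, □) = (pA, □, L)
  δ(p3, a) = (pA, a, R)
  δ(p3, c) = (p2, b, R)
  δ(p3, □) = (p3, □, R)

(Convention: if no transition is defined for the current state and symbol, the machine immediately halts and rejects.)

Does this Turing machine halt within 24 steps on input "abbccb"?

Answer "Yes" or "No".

Execution trace:
Initial: [p0]abbccb
Step 1: δ(p0, a) = (p3, b, L) → [p3]□bbbccb
Step 2: δ(p3, □) = (p3, □, R) → □[p3]bbbccb

No transition is defined for δ(p3, b). By convention the machine halts and rejects.
The machine halted after 2 steps (within the 24-step bound).

Answer: Yes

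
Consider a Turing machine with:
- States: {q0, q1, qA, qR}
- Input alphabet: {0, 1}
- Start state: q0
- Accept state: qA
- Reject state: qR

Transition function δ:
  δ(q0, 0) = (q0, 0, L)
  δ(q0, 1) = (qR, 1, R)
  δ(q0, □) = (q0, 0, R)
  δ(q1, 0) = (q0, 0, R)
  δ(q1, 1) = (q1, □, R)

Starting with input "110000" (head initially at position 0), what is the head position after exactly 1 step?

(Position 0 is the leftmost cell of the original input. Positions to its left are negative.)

Execution trace (head position shown):
Step 0: [q0]110000  (head at position 0)
Step 1: move right → 1[qR]10000  (head at position 1)

After 1 step, the head is at position 1.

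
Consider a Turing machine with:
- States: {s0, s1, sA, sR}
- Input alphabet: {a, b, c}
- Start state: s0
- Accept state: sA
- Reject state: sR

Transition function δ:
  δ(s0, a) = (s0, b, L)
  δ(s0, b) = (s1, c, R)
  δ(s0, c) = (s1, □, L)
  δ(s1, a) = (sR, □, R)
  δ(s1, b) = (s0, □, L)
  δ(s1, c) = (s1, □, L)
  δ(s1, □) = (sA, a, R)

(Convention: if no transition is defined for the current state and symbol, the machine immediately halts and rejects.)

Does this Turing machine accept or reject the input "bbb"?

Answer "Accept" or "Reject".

Execution trace:
Initial: [s0]bbb
Step 1: δ(s0, b) = (s1, c, R) → c[s1]bb
Step 2: δ(s1, b) = (s0, □, L) → [s0]c□b
Step 3: δ(s0, c) = (s1, □, L) → [s1]□□□b
Step 4: δ(s1, □) = (sA, a, R) → a[sA]□□b

The machine reaches the accept state sA and halts.

Answer: Accept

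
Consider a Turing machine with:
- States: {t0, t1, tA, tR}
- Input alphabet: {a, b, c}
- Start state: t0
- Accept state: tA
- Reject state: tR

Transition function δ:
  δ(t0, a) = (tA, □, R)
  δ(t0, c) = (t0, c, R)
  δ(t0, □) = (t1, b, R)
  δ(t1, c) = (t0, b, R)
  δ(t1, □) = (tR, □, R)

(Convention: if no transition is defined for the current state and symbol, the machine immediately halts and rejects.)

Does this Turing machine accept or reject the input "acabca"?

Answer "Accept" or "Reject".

Execution trace:
Initial: [t0]acabca
Step 1: δ(t0, a) = (tA, □, R) → □[tA]cabca

The machine reaches the accept state tA and halts.

Answer: Accept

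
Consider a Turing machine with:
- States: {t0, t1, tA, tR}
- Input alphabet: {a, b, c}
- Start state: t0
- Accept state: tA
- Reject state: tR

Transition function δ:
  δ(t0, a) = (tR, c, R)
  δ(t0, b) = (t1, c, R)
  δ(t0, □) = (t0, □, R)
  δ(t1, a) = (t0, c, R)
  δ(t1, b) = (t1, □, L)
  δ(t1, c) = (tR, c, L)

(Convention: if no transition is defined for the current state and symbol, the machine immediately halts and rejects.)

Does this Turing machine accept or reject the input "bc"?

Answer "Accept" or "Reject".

Execution trace:
Initial: [t0]bc
Step 1: δ(t0, b) = (t1, c, R) → c[t1]c
Step 2: δ(t1, c) = (tR, c, L) → [tR]cc

The machine reaches the reject state tR and halts.

Answer: Reject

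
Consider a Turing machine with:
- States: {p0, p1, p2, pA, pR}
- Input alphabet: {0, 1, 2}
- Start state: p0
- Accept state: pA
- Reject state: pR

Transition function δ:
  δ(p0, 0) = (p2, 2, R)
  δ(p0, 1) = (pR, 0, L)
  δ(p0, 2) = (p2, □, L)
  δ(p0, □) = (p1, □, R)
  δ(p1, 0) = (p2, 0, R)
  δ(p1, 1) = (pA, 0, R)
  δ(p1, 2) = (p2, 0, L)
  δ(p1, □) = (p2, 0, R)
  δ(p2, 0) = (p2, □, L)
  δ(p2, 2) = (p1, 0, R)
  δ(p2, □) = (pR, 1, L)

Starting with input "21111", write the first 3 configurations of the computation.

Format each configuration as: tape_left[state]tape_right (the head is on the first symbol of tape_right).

Transitions applied:
Step 1: δ(p0, 2) = (p2, □, L)
Step 2: δ(p2, □) = (pR, 1, L)

The first 3 configurations are:
[p0]21111 ⊢ [p2]□□1111 ⊢ [pR]□1□1111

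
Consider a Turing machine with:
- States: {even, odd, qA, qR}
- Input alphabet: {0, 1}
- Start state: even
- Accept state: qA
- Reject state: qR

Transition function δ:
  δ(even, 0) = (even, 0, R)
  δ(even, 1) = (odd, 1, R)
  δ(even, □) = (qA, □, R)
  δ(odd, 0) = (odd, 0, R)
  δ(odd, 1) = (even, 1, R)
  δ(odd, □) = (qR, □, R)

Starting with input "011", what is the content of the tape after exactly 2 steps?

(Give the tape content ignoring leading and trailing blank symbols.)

Execution trace:
Initial: [even]011
Step 1: δ(even, 0) = (even, 0, R) → 0[even]11
Step 2: δ(even, 1) = (odd, 1, R) → 01[odd]1

After 2 steps, the tape (ignoring leading/trailing blanks) is: 011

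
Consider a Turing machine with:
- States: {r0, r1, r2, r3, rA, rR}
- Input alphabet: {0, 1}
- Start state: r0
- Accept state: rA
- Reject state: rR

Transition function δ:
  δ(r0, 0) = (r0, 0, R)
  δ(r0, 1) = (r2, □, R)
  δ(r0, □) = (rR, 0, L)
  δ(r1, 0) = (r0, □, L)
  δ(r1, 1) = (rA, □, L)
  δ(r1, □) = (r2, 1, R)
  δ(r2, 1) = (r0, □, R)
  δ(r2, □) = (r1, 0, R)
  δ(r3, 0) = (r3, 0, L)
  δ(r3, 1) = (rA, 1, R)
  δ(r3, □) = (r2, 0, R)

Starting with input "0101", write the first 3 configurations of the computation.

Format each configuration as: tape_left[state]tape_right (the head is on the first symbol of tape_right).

Transitions applied:
Step 1: δ(r0, 0) = (r0, 0, R)
Step 2: δ(r0, 1) = (r2, □, R)

The first 3 configurations are:
[r0]0101 ⊢ 0[r0]101 ⊢ 0□[r2]01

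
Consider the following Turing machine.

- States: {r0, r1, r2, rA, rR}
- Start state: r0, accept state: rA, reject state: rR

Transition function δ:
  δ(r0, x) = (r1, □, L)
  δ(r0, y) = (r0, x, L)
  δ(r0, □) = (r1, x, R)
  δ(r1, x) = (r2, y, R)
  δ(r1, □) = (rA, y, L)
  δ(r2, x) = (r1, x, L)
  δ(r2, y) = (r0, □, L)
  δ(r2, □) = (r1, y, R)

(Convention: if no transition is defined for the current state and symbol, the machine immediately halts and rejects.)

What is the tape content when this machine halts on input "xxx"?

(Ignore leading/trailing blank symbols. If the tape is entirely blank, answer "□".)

Execution trace:
Initial: [r0]xxx
Step 1: δ(r0, x) = (r1, □, L) → [r1]□□xx
Step 2: δ(r1, □) = (rA, y, L) → [rA]□y□xx

The machine reaches the accept state rA and halts.

Final tape (ignoring leading/trailing blanks): y□xx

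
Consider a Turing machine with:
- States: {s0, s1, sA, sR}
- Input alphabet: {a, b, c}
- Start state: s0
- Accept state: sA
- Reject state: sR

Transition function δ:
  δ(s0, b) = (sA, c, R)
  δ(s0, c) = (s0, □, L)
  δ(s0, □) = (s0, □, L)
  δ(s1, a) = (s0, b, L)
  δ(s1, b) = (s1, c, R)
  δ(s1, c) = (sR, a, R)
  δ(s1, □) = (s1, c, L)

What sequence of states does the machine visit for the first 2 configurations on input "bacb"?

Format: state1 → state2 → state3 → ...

Execution trace:
Initial: [s0]bacb
Step 1: δ(s0, b) = (sA, c, R) → c[sA]acb

The machine reaches the accept state sA and halts.

State sequence: s0 → sA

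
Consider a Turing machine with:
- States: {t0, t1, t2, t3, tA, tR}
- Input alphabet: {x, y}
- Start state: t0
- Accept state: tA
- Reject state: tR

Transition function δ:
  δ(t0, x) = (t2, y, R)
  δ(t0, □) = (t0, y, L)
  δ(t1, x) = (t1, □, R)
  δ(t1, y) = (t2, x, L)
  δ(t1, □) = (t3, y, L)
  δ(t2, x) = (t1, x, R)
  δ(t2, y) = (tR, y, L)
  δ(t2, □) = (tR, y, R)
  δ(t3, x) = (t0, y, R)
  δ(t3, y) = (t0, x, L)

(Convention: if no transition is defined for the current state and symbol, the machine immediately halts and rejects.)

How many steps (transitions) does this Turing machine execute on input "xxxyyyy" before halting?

Execution trace:
Initial: [t0]xxxyyyy
Step 1: δ(t0, x) = (t2, y, R) → y[t2]xxyyyy
Step 2: δ(t2, x) = (t1, x, R) → yx[t1]xyyyy
Step 3: δ(t1, x) = (t1, □, R) → yx□[t1]yyyy
Step 4: δ(t1, y) = (t2, x, L) → yx[t2]□xyyy
Step 5: δ(t2, □) = (tR, y, R) → yxy[tR]xyyy

The machine reaches the reject state tR and halts.

The machine executed 5 steps before halting.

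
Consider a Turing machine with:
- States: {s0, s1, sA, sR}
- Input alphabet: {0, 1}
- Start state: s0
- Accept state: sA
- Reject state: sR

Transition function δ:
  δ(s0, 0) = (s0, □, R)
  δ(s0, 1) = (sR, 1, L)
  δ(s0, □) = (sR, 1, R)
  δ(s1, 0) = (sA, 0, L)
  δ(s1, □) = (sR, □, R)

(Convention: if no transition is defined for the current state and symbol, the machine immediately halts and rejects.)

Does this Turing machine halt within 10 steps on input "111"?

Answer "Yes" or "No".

Execution trace:
Initial: [s0]111
Step 1: δ(s0, 1) = (sR, 1, L) → [sR]□111

The machine reaches the reject state sR and halts.
The machine halted after 1 step (within the 10-step bound).

Answer: Yes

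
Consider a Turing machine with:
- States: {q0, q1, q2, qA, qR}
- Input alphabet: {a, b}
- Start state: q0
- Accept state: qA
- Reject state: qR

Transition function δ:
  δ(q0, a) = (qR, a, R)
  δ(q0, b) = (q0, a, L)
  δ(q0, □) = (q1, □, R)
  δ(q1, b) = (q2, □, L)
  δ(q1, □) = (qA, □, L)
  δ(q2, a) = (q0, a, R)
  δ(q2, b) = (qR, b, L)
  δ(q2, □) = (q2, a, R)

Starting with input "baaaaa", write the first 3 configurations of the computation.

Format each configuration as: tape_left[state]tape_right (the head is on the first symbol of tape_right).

Transitions applied:
Step 1: δ(q0, b) = (q0, a, L)
Step 2: δ(q0, □) = (q1, □, R)

The first 3 configurations are:
[q0]baaaaa ⊢ [q0]□aaaaaa ⊢ □[q1]aaaaaa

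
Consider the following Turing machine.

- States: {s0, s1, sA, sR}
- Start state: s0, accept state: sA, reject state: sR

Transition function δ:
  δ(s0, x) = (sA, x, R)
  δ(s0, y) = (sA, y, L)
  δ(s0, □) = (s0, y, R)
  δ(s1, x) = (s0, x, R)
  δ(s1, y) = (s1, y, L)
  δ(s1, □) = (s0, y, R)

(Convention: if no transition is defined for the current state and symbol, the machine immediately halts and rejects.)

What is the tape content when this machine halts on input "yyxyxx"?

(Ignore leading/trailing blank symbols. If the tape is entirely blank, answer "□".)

Execution trace:
Initial: [s0]yyxyxx
Step 1: δ(s0, y) = (sA, y, L) → [sA]□yyxyxx

The machine reaches the accept state sA and halts.

Final tape (ignoring leading/trailing blanks): yyxyxx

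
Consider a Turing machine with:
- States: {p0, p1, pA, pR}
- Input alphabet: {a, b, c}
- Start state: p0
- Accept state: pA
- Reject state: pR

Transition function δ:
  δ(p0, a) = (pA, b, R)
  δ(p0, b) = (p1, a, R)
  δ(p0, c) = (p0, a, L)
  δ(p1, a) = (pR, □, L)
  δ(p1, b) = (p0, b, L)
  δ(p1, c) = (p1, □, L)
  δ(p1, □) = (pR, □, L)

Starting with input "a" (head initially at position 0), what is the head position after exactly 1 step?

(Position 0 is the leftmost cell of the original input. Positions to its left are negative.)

Execution trace (head position shown):
Step 0: [p0]a  (head at position 0)
Step 1: move right → b[pA]□  (head at position 1)

After 1 step, the head is at position 1.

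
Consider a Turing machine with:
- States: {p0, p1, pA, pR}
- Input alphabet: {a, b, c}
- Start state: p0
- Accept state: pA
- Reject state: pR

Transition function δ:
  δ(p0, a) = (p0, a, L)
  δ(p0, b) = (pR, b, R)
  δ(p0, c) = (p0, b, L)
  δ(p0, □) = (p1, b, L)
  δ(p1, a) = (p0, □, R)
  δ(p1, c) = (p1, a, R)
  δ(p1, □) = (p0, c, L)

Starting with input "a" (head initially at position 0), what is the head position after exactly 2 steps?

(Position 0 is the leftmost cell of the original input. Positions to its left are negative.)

Execution trace (head position shown):
Step 0: [p0]a  (head at position 0)
Step 1: move left → [p0]□a  (head at position -1)
Step 2: move left → [p1]□ba  (head at position -2)

After 2 steps, the head is at position -2.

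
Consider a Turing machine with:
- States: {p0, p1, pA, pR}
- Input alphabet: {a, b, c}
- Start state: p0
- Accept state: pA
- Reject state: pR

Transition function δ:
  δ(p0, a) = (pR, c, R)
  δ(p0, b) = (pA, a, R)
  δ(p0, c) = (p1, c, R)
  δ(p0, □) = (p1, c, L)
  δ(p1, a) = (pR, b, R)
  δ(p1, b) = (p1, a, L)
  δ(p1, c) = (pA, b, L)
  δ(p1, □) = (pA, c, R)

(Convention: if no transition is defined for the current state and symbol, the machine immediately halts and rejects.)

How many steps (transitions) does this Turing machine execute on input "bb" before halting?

Execution trace:
Initial: [p0]bb
Step 1: δ(p0, b) = (pA, a, R) → a[pA]b

The machine reaches the accept state pA and halts.

The machine executed 1 step before halting.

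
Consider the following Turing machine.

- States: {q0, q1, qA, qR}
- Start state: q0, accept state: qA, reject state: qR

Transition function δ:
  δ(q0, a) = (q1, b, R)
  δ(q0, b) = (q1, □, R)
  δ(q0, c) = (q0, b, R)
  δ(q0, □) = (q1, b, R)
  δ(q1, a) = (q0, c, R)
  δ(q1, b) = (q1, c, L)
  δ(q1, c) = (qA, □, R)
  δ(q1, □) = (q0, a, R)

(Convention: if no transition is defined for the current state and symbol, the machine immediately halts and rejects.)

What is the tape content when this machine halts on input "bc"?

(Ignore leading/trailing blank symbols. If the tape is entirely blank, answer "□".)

Execution trace:
Initial: [q0]bc
Step 1: δ(q0, b) = (q1, □, R) → □[q1]c
Step 2: δ(q1, c) = (qA, □, R) → □□[qA]□

The machine reaches the accept state qA and halts.

Final tape (ignoring leading/trailing blanks): □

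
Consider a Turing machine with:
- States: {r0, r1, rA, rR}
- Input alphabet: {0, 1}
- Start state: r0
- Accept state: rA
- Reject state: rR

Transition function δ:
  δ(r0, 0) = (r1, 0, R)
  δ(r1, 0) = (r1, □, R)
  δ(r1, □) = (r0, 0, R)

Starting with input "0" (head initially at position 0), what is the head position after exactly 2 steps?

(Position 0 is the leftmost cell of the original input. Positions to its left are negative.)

Execution trace (head position shown):
Step 0: [r0]0  (head at position 0)
Step 1: move right → 0[r1]□  (head at position 1)
Step 2: move right → 00[r0]□  (head at position 2)

After 2 steps, the head is at position 2.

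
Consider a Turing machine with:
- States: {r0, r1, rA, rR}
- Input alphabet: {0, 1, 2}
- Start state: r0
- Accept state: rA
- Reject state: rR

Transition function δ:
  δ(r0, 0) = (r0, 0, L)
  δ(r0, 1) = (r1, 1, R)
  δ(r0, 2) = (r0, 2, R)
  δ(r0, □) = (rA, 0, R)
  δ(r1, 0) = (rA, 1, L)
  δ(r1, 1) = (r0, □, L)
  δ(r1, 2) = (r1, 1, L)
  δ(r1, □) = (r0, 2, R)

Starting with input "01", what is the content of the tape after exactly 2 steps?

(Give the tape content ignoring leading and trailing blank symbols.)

Execution trace:
Initial: [r0]01
Step 1: δ(r0, 0) = (r0, 0, L) → [r0]□01
Step 2: δ(r0, □) = (rA, 0, R) → 0[rA]01

The machine reaches the accept state rA and halts.

After 2 steps, the tape (ignoring leading/trailing blanks) is: 001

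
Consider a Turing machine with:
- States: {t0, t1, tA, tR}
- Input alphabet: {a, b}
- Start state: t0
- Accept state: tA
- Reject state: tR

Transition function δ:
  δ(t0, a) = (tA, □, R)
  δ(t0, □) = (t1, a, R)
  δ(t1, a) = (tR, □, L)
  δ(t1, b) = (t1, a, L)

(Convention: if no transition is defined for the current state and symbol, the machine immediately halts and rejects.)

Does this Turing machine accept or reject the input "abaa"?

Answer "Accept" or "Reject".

Execution trace:
Initial: [t0]abaa
Step 1: δ(t0, a) = (tA, □, R) → □[tA]baa

The machine reaches the accept state tA and halts.

Answer: Accept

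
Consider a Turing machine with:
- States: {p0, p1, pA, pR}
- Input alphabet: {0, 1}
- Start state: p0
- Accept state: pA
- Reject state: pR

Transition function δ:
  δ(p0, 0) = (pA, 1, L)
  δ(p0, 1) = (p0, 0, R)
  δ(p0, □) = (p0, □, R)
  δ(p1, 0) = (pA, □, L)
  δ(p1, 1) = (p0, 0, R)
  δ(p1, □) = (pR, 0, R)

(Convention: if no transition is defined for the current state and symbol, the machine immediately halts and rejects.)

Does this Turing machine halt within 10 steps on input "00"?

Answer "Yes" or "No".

Execution trace:
Initial: [p0]00
Step 1: δ(p0, 0) = (pA, 1, L) → [pA]□10

The machine reaches the accept state pA and halts.
The machine halted after 1 step (within the 10-step bound).

Answer: Yes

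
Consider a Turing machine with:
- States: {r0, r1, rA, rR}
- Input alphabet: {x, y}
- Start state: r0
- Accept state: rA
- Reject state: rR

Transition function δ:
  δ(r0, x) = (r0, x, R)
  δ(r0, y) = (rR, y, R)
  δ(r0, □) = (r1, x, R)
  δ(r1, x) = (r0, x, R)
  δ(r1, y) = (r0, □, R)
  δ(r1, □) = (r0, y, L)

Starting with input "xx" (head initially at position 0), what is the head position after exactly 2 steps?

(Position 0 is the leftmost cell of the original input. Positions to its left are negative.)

Execution trace (head position shown):
Step 0: [r0]xx  (head at position 0)
Step 1: move right → x[r0]x  (head at position 1)
Step 2: move right → xx[r0]□  (head at position 2)

After 2 steps, the head is at position 2.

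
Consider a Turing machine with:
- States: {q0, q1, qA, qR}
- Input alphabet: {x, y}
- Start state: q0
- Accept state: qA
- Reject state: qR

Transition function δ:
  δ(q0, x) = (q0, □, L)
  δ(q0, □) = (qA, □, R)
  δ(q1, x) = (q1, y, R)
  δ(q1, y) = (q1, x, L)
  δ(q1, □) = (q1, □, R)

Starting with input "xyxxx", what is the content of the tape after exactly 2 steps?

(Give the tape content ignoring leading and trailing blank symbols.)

Execution trace:
Initial: [q0]xyxxx
Step 1: δ(q0, x) = (q0, □, L) → [q0]□□yxxx
Step 2: δ(q0, □) = (qA, □, R) → □[qA]□yxxx

The machine reaches the accept state qA and halts.

After 2 steps, the tape (ignoring leading/trailing blanks) is: yxxx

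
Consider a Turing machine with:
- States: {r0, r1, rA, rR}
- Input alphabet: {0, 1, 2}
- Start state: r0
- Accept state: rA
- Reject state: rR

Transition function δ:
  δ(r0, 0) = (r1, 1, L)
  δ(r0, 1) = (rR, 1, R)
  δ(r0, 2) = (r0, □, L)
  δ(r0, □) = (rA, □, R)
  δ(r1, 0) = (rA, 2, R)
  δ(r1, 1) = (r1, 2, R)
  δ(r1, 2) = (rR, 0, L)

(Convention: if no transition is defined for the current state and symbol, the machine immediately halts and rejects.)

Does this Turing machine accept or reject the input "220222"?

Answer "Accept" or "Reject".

Execution trace:
Initial: [r0]220222
Step 1: δ(r0, 2) = (r0, □, L) → [r0]□□20222
Step 2: δ(r0, □) = (rA, □, R) → □[rA]□20222

The machine reaches the accept state rA and halts.

Answer: Accept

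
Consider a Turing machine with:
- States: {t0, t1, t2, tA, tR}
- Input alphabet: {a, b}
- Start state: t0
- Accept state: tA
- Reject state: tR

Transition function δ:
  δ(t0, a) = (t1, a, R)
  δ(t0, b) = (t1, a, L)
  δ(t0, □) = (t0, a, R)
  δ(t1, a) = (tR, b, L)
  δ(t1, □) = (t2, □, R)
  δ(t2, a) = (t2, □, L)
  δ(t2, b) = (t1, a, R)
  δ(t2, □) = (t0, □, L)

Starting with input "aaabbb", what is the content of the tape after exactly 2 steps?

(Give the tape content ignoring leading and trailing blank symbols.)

Execution trace:
Initial: [t0]aaabbb
Step 1: δ(t0, a) = (t1, a, R) → a[t1]aabbb
Step 2: δ(t1, a) = (tR, b, L) → [tR]ababbb

The machine reaches the reject state tR and halts.

After 2 steps, the tape (ignoring leading/trailing blanks) is: ababbb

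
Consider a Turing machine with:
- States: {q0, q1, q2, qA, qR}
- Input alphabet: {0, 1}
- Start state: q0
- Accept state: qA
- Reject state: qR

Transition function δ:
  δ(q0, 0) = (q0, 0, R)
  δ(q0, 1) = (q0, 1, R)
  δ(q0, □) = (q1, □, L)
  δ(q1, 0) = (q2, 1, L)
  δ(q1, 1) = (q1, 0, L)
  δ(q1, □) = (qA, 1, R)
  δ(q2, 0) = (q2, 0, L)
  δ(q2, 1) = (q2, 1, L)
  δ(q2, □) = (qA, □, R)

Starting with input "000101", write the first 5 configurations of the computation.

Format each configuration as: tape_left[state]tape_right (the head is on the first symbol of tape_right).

Transitions applied:
Step 1: δ(q0, 0) = (q0, 0, R)
Step 2: δ(q0, 0) = (q0, 0, R)
Step 3: δ(q0, 0) = (q0, 0, R)
Step 4: δ(q0, 1) = (q0, 1, R)

The first 5 configurations are:
[q0]000101 ⊢ 0[q0]00101 ⊢ 00[q0]0101 ⊢ 000[q0]101 ⊢ 0001[q0]01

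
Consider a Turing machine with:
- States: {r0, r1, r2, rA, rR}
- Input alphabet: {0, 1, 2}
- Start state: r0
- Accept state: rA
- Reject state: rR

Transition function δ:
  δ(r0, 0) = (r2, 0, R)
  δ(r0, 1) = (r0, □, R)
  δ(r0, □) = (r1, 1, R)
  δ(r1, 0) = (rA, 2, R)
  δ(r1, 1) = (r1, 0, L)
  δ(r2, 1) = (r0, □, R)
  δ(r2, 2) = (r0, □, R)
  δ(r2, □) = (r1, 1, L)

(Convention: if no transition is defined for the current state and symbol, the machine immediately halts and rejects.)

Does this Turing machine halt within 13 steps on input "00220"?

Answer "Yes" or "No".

Execution trace:
Initial: [r0]00220
Step 1: δ(r0, 0) = (r2, 0, R) → 0[r2]0220

No transition is defined for δ(r2, 0). By convention the machine halts and rejects.
The machine halted after 1 step (within the 13-step bound).

Answer: Yes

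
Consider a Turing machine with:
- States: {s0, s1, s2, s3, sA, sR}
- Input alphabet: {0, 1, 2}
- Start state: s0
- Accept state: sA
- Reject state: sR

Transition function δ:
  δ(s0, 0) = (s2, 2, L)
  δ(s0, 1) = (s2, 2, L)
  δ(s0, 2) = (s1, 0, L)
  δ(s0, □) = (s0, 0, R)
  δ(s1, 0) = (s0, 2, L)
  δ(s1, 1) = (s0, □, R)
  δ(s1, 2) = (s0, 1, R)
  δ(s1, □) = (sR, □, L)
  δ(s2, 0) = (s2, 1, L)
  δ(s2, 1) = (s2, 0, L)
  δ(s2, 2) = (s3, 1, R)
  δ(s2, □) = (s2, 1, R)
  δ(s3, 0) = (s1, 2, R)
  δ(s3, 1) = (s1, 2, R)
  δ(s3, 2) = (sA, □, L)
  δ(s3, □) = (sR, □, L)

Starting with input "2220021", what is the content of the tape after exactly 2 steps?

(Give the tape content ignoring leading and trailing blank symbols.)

Execution trace:
Initial: [s0]2220021
Step 1: δ(s0, 2) = (s1, 0, L) → [s1]□0220021
Step 2: δ(s1, □) = (sR, □, L) → [sR]□□0220021

The machine reaches the reject state sR and halts.

After 2 steps, the tape (ignoring leading/trailing blanks) is: 0220021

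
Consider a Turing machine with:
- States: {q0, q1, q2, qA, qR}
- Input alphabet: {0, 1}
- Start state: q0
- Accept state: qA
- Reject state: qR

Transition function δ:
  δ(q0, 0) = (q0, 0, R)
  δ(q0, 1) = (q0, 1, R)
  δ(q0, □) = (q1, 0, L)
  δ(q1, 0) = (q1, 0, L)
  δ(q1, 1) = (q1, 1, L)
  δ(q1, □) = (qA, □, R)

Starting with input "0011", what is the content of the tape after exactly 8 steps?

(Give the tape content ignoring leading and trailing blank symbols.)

Execution trace:
Initial: [q0]0011
Step 1: δ(q0, 0) = (q0, 0, R) → 0[q0]011
Step 2: δ(q0, 0) = (q0, 0, R) → 00[q0]11
Step 3: δ(q0, 1) = (q0, 1, R) → 001[q0]1
Step 4: δ(q0, 1) = (q0, 1, R) → 0011[q0]□
Step 5: δ(q0, □) = (q1, 0, L) → 001[q1]10
Step 6: δ(q1, 1) = (q1, 1, L) → 00[q1]110
Step 7: δ(q1, 1) = (q1, 1, L) → 0[q1]0110
Step 8: δ(q1, 0) = (q1, 0, L) → [q1]00110

After 8 steps, the tape (ignoring leading/trailing blanks) is: 00110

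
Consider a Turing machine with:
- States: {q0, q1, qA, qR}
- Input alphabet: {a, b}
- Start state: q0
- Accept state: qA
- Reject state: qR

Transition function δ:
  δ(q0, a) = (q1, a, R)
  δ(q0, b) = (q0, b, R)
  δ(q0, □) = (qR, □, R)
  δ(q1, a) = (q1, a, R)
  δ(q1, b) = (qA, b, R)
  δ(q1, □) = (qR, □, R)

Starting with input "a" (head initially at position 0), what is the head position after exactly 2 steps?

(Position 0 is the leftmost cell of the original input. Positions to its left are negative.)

Execution trace (head position shown):
Step 0: [q0]a  (head at position 0)
Step 1: move right → a[q1]□  (head at position 1)
Step 2: move right → a□[qR]□  (head at position 2)

After 2 steps, the head is at position 2.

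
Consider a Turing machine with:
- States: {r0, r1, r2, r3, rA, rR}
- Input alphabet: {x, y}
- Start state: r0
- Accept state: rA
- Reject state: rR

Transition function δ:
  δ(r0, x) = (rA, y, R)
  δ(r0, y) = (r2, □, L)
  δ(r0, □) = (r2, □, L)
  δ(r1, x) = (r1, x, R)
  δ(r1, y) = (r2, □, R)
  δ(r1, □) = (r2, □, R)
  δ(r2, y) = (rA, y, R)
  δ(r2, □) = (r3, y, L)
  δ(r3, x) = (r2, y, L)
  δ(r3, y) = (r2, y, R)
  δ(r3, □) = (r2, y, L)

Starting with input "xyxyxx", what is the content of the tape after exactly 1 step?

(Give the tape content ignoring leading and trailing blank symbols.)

Execution trace:
Initial: [r0]xyxyxx
Step 1: δ(r0, x) = (rA, y, R) → y[rA]yxyxx

The machine reaches the accept state rA and halts.

After 1 step, the tape (ignoring leading/trailing blanks) is: yyxyxx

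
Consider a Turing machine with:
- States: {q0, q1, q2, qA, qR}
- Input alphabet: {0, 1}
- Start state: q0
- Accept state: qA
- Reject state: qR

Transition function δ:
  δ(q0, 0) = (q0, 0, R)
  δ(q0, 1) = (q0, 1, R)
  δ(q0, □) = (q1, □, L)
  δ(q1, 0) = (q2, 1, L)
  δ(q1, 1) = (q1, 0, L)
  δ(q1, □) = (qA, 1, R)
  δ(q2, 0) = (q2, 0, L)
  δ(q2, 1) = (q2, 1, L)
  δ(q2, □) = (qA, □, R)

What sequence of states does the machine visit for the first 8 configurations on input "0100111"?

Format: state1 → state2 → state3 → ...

Execution trace:
Initial: [q0]0100111
Step 1: δ(q0, 0) = (q0, 0, R) → 0[q0]100111
Step 2: δ(q0, 1) = (q0, 1, R) → 01[q0]00111
Step 3: δ(q0, 0) = (q0, 0, R) → 010[q0]0111
Step 4: δ(q0, 0) = (q0, 0, R) → 0100[q0]111
Step 5: δ(q0, 1) = (q0, 1, R) → 01001[q0]11
Step 6: δ(q0, 1) = (q0, 1, R) → 010011[q0]1
Step 7: δ(q0, 1) = (q0, 1, R) → 0100111[q0]□

State sequence: q0 → q0 → q0 → q0 → q0 → q0 → q0 → q0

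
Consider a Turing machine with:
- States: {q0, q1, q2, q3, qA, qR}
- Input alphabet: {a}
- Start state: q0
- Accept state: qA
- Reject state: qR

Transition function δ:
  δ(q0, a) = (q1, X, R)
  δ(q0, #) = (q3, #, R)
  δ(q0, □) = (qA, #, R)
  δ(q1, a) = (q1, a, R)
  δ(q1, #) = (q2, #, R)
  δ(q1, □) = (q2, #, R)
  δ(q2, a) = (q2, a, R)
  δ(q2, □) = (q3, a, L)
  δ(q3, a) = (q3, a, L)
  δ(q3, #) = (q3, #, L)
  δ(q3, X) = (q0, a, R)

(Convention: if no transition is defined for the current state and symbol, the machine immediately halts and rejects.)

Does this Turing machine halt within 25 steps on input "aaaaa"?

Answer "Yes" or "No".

Execution trace:
Initial: [q0]aaaaa
Step 1: δ(q0, a) = (q1, X, R) → X[q1]aaaa
Step 2: δ(q1, a) = (q1, a, R) → Xa[q1]aaa
Step 3: δ(q1, a) = (q1, a, R) → Xaa[q1]aa
Step 4: δ(q1, a) = (q1, a, R) → Xaaa[q1]a
Step 5: δ(q1, a) = (q1, a, R) → Xaaaa[q1]□
Step 6: δ(q1, □) = (q2, #, R) → Xaaaa#[q2]□
Step 7: δ(q2, □) = (q3, a, L) → Xaaaa[q3]#a
Step 8: δ(q3, #) = (q3, #, L) → Xaaa[q3]a#a
Step 9: δ(q3, a) = (q3, a, L) → Xaa[q3]aa#a
Step 10: δ(q3, a) = (q3, a, L) → Xa[q3]aaa#a
Step 11: δ(q3, a) = (q3, a, L) → X[q3]aaaa#a
Step 12: δ(q3, a) = (q3, a, L) → [q3]Xaaaa#a
Step 13: δ(q3, X) = (q0, a, R) → a[q0]aaaa#a
Step 14: δ(q0, a) = (q1, X, R) → aX[q1]aaa#a
Step 15: δ(q1, a) = (q1, a, R) → aXa[q1]aa#a
Step 16: δ(q1, a) = (q1, a, R) → aXaa[q1]a#a
Step 17: δ(q1, a) = (q1, a, R) → aXaaa[q1]#a
Step 18: δ(q1, #) = (q2, #, R) → aXaaa#[q2]a
Step 19: δ(q2, a) = (q2, a, R) → aXaaa#a[q2]□
Step 20: δ(q2, □) = (q3, a, L) → aXaaa#[q3]aa
Step 21: δ(q3, a) = (q3, a, L) → aXaaa[q3]#aa
Step 22: δ(q3, #) = (q3, #, L) → aXaa[q3]a#aa
Step 23: δ(q3, a) = (q3, a, L) → aXa[q3]aa#aa
Step 24: δ(q3, a) = (q3, a, L) → aX[q3]aaa#aa
Step 25: δ(q3, a) = (q3, a, L) → a[q3]Xaaa#aa

The machine has not reached a halting state after 25 steps.
The machine did not halt within the 25-step bound.

Answer: No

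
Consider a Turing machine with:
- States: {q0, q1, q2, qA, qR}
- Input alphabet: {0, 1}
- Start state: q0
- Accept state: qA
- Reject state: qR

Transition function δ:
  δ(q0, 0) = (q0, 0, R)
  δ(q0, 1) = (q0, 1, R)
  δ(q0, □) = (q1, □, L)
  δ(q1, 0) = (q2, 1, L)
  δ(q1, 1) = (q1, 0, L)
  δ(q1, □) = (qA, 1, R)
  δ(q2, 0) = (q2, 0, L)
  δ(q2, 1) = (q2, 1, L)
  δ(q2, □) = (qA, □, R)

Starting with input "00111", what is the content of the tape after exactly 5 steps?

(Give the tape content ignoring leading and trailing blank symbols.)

Execution trace:
Initial: [q0]00111
Step 1: δ(q0, 0) = (q0, 0, R) → 0[q0]0111
Step 2: δ(q0, 0) = (q0, 0, R) → 00[q0]111
Step 3: δ(q0, 1) = (q0, 1, R) → 001[q0]11
Step 4: δ(q0, 1) = (q0, 1, R) → 0011[q0]1
Step 5: δ(q0, 1) = (q0, 1, R) → 00111[q0]□

After 5 steps, the tape (ignoring leading/trailing blanks) is: 00111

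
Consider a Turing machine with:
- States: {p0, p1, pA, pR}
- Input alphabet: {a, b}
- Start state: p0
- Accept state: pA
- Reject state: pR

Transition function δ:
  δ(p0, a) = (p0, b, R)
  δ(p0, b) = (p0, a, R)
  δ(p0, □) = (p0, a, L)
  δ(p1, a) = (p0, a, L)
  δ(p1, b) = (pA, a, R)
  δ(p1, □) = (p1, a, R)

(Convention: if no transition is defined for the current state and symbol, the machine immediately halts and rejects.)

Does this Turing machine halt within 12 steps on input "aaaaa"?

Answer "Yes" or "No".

Execution trace:
Initial: [p0]aaaaa
Step 1: δ(p0, a) = (p0, b, R) → b[p0]aaaa
Step 2: δ(p0, a) = (p0, b, R) → bb[p0]aaa
Step 3: δ(p0, a) = (p0, b, R) → bbb[p0]aa
Step 4: δ(p0, a) = (p0, b, R) → bbbb[p0]a
Step 5: δ(p0, a) = (p0, b, R) → bbbbb[p0]□
Step 6: δ(p0, □) = (p0, a, L) → bbbb[p0]ba
Step 7: δ(p0, b) = (p0, a, R) → bbbba[p0]a
Step 8: δ(p0, a) = (p0, b, R) → bbbbab[p0]□
Step 9: δ(p0, □) = (p0, a, L) → bbbba[p0]ba
Step 10: δ(p0, b) = (p0, a, R) → bbbbaa[p0]a
Step 11: δ(p0, a) = (p0, b, R) → bbbbaab[p0]□
Step 12: δ(p0, □) = (p0, a, L) → bbbbaa[p0]ba

The machine has not reached a halting state after 12 steps.
The machine did not halt within the 12-step bound.

Answer: No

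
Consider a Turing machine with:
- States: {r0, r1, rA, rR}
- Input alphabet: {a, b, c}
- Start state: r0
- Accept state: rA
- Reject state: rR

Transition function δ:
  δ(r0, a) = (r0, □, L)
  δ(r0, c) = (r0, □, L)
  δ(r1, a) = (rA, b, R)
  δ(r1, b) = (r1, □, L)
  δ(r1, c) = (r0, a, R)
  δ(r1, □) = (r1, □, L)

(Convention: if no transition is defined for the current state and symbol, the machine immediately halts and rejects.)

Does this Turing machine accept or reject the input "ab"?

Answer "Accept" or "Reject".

Execution trace:
Initial: [r0]ab
Step 1: δ(r0, a) = (r0, □, L) → [r0]□□b

No transition is defined for δ(r0, □). By convention the machine halts and rejects.

Answer: Reject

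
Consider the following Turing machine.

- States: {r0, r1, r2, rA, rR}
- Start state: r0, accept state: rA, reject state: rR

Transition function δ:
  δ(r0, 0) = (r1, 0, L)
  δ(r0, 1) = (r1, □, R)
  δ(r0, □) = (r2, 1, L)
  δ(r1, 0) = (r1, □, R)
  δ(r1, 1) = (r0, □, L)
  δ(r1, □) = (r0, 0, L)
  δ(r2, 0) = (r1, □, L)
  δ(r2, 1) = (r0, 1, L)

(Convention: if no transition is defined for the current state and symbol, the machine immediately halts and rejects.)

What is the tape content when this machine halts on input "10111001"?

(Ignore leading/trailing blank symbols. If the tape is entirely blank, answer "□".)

Execution trace:
Initial: [r0]10111001
Step 1: δ(r0, 1) = (r1, □, R) → □[r1]0111001
Step 2: δ(r1, 0) = (r1, □, R) → □□[r1]111001
Step 3: δ(r1, 1) = (r0, □, L) → □[r0]□□11001
Step 4: δ(r0, □) = (r2, 1, L) → [r2]□1□11001

No transition is defined for δ(r2, □). By convention the machine halts and rejects.

Final tape (ignoring leading/trailing blanks): 1□11001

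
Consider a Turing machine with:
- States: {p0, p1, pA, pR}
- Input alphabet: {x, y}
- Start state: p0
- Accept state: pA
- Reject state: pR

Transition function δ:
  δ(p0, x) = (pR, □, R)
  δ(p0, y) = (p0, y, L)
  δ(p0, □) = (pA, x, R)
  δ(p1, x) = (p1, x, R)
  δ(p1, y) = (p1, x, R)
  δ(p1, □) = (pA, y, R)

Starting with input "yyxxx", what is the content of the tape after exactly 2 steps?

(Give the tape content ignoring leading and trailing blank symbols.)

Execution trace:
Initial: [p0]yyxxx
Step 1: δ(p0, y) = (p0, y, L) → [p0]□yyxxx
Step 2: δ(p0, □) = (pA, x, R) → x[pA]yyxxx

The machine reaches the accept state pA and halts.

After 2 steps, the tape (ignoring leading/trailing blanks) is: xyyxxx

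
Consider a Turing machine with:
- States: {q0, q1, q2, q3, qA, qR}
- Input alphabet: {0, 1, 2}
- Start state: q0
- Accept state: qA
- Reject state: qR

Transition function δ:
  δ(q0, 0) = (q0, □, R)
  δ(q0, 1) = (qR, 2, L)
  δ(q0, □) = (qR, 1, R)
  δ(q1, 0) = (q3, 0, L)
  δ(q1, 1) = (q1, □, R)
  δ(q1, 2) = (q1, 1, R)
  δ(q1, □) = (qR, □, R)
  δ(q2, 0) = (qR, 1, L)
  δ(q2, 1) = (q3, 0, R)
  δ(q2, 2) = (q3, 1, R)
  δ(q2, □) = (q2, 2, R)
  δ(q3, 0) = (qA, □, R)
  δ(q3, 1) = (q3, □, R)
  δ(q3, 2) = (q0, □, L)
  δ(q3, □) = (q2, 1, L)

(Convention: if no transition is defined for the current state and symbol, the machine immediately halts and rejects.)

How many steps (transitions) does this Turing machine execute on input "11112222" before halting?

Execution trace:
Initial: [q0]11112222
Step 1: δ(q0, 1) = (qR, 2, L) → [qR]□21112222

The machine reaches the reject state qR and halts.

The machine executed 1 step before halting.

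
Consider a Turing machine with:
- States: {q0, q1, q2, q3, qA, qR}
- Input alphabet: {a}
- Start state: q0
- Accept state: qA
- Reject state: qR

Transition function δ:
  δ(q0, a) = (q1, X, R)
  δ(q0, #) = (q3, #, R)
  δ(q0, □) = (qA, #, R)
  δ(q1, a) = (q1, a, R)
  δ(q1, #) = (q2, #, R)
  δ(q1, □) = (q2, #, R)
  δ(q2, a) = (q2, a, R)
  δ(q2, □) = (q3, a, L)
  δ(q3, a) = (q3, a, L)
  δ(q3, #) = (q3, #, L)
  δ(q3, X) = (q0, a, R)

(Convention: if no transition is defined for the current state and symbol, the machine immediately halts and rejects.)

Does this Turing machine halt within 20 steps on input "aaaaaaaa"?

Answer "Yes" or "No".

Execution trace:
Initial: [q0]aaaaaaaa
Step 1: δ(q0, a) = (q1, X, R) → X[q1]aaaaaaa
Step 2: δ(q1, a) = (q1, a, R) → Xa[q1]aaaaaa
Step 3: δ(q1, a) = (q1, a, R) → Xaa[q1]aaaaa
Step 4: δ(q1, a) = (q1, a, R) → Xaaa[q1]aaaa
Step 5: δ(q1, a) = (q1, a, R) → Xaaaa[q1]aaa
Step 6: δ(q1, a) = (q1, a, R) → Xaaaaa[q1]aa
Step 7: δ(q1, a) = (q1, a, R) → Xaaaaaa[q1]a
Step 8: δ(q1, a) = (q1, a, R) → Xaaaaaaa[q1]□
Step 9: δ(q1, □) = (q2, #, R) → Xaaaaaaa#[q2]□
Step 10: δ(q2, □) = (q3, a, L) → Xaaaaaaa[q3]#a
Step 11: δ(q3, #) = (q3, #, L) → Xaaaaaa[q3]a#a
Step 12: δ(q3, a) = (q3, a, L) → Xaaaaa[q3]aa#a
Step 13: δ(q3, a) = (q3, a, L) → Xaaaa[q3]aaa#a
Step 14: δ(q3, a) = (q3, a, L) → Xaaa[q3]aaaa#a
Step 15: δ(q3, a) = (q3, a, L) → Xaa[q3]aaaaa#a
Step 16: δ(q3, a) = (q3, a, L) → Xa[q3]aaaaaa#a
Step 17: δ(q3, a) = (q3, a, L) → X[q3]aaaaaaa#a
Step 18: δ(q3, a) = (q3, a, L) → [q3]Xaaaaaaa#a
Step 19: δ(q3, X) = (q0, a, R) → a[q0]aaaaaaa#a
Step 20: δ(q0, a) = (q1, X, R) → aX[q1]aaaaaa#a

The machine has not reached a halting state after 20 steps.
The machine did not halt within the 20-step bound.

Answer: No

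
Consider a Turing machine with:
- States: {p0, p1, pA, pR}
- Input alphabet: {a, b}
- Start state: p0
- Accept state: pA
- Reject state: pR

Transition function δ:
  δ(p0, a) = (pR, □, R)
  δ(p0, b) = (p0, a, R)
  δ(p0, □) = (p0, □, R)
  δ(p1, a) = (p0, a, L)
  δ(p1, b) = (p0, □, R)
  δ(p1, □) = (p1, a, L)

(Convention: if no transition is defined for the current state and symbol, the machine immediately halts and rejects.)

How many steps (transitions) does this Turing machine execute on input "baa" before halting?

Execution trace:
Initial: [p0]baa
Step 1: δ(p0, b) = (p0, a, R) → a[p0]aa
Step 2: δ(p0, a) = (pR, □, R) → a□[pR]a

The machine reaches the reject state pR and halts.

The machine executed 2 steps before halting.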